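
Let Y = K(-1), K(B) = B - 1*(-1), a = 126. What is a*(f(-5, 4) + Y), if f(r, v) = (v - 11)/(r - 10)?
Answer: 294/5 ≈ 58.800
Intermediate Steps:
K(B) = 1 + B (K(B) = B + 1 = 1 + B)
f(r, v) = (-11 + v)/(-10 + r)
Y = 0 (Y = 1 - 1 = 0)
a*(f(-5, 4) + Y) = 126*((-11 + 4)/(-10 - 5) + 0) = 126*(-7/(-15) + 0) = 126*(-1/15*(-7) + 0) = 126*(7/15 + 0) = 126*(7/15) = 294/5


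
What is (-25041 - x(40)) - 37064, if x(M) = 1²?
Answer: -62106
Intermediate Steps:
x(M) = 1
(-25041 - x(40)) - 37064 = (-25041 - 1*1) - 37064 = (-25041 - 1) - 37064 = -25042 - 37064 = -62106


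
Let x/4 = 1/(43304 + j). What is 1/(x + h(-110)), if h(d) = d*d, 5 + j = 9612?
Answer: 52911/640223104 ≈ 8.2645e-5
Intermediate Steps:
j = 9607 (j = -5 + 9612 = 9607)
x = 4/52911 (x = 4/(43304 + 9607) = 4/52911 ≈ 7.5599e-5)
h(d) = d²
1/(x + h(-110)) = 1/(4/52911 + (-110)²) = 1/(4/52911 + 12100) = 1/(640223104/52911) = 52911/640223104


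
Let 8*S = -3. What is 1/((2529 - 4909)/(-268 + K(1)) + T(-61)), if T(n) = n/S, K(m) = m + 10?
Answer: 771/132556 ≈ 0.0058164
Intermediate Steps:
S = -3/8 (S = (1/8)*(-3) = -3/8 ≈ -0.37500)
K(m) = 10 + m
T(n) = -8*n/3 (T(n) = n/(-3/8) = n*(-8/3) = -8*n/3)
1/((2529 - 4909)/(-268 + K(1)) + T(-61)) = 1/((2529 - 4909)/(-268 + (10 + 1)) - 8/3*(-61)) = 1/(-2380/(-268 + 11) + 488/3) = 1/(-2380/(-257) + 488/3) = 1/(-2380*(-1/257) + 488/3) = 1/(2380/257 + 488/3) = 1/(132556/771) = 771/132556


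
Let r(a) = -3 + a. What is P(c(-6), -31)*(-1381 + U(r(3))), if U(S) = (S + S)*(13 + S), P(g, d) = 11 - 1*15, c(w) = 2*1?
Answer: 5524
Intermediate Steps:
c(w) = 2
P(g, d) = -4 (P(g, d) = 11 - 15 = -4)
U(S) = 2*S*(13 + S) (U(S) = (2*S)*(13 + S) = 2*S*(13 + S))
P(c(-6), -31)*(-1381 + U(r(3))) = -4*(-1381 + 2*(-3 + 3)*(13 + (-3 + 3))) = -4*(-1381 + 2*0*(13 + 0)) = -4*(-1381 + 2*0*13) = -4*(-1381 + 0) = -4*(-1381) = 5524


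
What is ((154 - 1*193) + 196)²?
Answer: 24649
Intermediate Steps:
((154 - 1*193) + 196)² = ((154 - 193) + 196)² = (-39 + 196)² = 157² = 24649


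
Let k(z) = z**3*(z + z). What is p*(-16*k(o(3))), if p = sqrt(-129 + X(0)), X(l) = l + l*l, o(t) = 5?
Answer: -20000*I*sqrt(129) ≈ -2.2716e+5*I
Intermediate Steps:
k(z) = 2*z**4 (k(z) = z**3*(2*z) = 2*z**4)
X(l) = l + l**2
p = I*sqrt(129) (p = sqrt(-129 + 0*(1 + 0)) = sqrt(-129 + 0*1) = sqrt(-129 + 0) = sqrt(-129) = I*sqrt(129) ≈ 11.358*I)
p*(-16*k(o(3))) = (I*sqrt(129))*(-32*5**4) = (I*sqrt(129))*(-32*625) = (I*sqrt(129))*(-16*1250) = (I*sqrt(129))*(-20000) = -20000*I*sqrt(129)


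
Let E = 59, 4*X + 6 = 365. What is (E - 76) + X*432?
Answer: 38755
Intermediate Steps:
X = 359/4 (X = -3/2 + (¼)*365 = -3/2 + 365/4 = 359/4 ≈ 89.750)
(E - 76) + X*432 = (59 - 76) + (359/4)*432 = -17 + 38772 = 38755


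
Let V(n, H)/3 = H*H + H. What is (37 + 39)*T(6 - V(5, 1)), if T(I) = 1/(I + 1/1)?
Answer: 76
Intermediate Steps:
V(n, H) = 3*H + 3*H**2 (V(n, H) = 3*(H*H + H) = 3*(H**2 + H) = 3*(H + H**2) = 3*H + 3*H**2)
T(I) = 1/(1 + I) (T(I) = 1/(I + 1) = 1/(1 + I))
(37 + 39)*T(6 - V(5, 1)) = (37 + 39)/(1 + (6 - 3*(1 + 1))) = 76/(1 + (6 - 3*2)) = 76/(1 + (6 - 1*6)) = 76/(1 + (6 - 6)) = 76/(1 + 0) = 76/1 = 76*1 = 76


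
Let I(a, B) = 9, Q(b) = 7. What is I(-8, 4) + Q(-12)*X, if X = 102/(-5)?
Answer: -669/5 ≈ -133.80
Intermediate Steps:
X = -102/5 (X = 102*(-⅕) = -102/5 ≈ -20.400)
I(-8, 4) + Q(-12)*X = 9 + 7*(-102/5) = 9 - 714/5 = -669/5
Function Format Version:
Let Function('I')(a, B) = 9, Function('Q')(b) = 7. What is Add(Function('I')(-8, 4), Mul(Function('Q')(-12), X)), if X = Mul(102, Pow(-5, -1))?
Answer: Rational(-669, 5) ≈ -133.80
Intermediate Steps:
X = Rational(-102, 5) (X = Mul(102, Rational(-1, 5)) = Rational(-102, 5) ≈ -20.400)
Add(Function('I')(-8, 4), Mul(Function('Q')(-12), X)) = Add(9, Mul(7, Rational(-102, 5))) = Add(9, Rational(-714, 5)) = Rational(-669, 5)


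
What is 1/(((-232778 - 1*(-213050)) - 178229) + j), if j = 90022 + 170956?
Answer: 1/63021 ≈ 1.5868e-5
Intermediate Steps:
j = 260978
1/(((-232778 - 1*(-213050)) - 178229) + j) = 1/(((-232778 - 1*(-213050)) - 178229) + 260978) = 1/(((-232778 + 213050) - 178229) + 260978) = 1/((-19728 - 178229) + 260978) = 1/(-197957 + 260978) = 1/63021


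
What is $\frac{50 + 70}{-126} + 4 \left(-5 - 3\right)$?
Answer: $- \frac{692}{21} \approx -32.952$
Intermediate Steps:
$\frac{50 + 70}{-126} + 4 \left(-5 - 3\right) = 120 \left(- \frac{1}{126}\right) + 4 \left(-8\right) = - \frac{20}{21} - 32 = - \frac{692}{21}$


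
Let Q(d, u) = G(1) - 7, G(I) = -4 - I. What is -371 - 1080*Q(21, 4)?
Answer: 12589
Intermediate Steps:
Q(d, u) = -12 (Q(d, u) = (-4 - 1*1) - 7 = (-4 - 1) - 7 = -5 - 7 = -12)
-371 - 1080*Q(21, 4) = -371 - 1080*(-12) = -371 + 12960 = 12589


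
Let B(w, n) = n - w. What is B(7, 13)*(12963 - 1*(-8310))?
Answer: 127638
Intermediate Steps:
B(7, 13)*(12963 - 1*(-8310)) = (13 - 1*7)*(12963 - 1*(-8310)) = (13 - 7)*(12963 + 8310) = 6*21273 = 127638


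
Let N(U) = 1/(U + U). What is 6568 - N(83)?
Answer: 1090287/166 ≈ 6568.0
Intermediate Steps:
N(U) = 1/(2*U)
6568 - N(83) = 6568 - 1/(2*83) = 6568 - 1*1/166 = 6568 - 1/166 = 1090287/166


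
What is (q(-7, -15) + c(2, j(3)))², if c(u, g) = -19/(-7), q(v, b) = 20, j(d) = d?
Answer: 25281/49 ≈ 515.94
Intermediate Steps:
c(u, g) = 19/7 (c(u, g) = -19*(-⅐) = 19/7)
(q(-7, -15) + c(2, j(3)))² = (20 + 19/7)² = (159/7)² = 25281/49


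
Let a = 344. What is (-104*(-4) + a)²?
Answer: 577600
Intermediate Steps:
(-104*(-4) + a)² = (-104*(-4) + 344)² = (416 + 344)² = 760² = 577600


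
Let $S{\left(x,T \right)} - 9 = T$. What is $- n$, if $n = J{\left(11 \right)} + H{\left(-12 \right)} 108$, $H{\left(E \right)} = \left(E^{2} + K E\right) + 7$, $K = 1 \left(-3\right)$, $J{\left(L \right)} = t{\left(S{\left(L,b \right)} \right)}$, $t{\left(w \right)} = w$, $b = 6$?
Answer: $-20211$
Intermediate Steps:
$S{\left(x,T \right)} = 9 + T$
$J{\left(L \right)} = 15$ ($J{\left(L \right)} = 9 + 6 = 15$)
$K = -3$
$H{\left(E \right)} = 7 + E^{2} - 3 E$ ($H{\left(E \right)} = \left(E^{2} - 3 E\right) + 7 = 7 + E^{2} - 3 E$)
$n = 20211$ ($n = 15 + \left(7 + \left(-12\right)^{2} - -36\right) 108 = 15 + \left(7 + 144 + 36\right) 108 = 15 + 187 \cdot 108 = 15 + 20196 = 20211$)
$- n = \left(-1\right) 20211 = -20211$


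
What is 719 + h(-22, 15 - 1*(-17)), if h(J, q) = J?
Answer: 697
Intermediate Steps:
719 + h(-22, 15 - 1*(-17)) = 719 - 22 = 697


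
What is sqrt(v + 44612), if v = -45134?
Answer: 3*I*sqrt(58) ≈ 22.847*I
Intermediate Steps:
sqrt(v + 44612) = sqrt(-45134 + 44612) = sqrt(-522) = 3*I*sqrt(58)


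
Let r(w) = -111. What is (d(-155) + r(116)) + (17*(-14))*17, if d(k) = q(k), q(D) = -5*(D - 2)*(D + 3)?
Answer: -123477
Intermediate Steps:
q(D) = -5*(-2 + D)*(3 + D)
d(k) = 30 - 5*k - 5*k²
(d(-155) + r(116)) + (17*(-14))*17 = ((30 - 5*(-155) - 5*(-155)²) - 111) + (17*(-14))*17 = ((30 + 775 - 5*24025) - 111) - 238*17 = ((30 + 775 - 120125) - 111) - 4046 = (-119320 - 111) - 4046 = -119431 - 4046 = -123477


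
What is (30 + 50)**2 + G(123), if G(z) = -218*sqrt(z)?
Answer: 6400 - 218*sqrt(123) ≈ 3982.3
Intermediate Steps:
(30 + 50)**2 + G(123) = (30 + 50)**2 - 218*sqrt(123) = 80**2 - 218*sqrt(123) = 6400 - 218*sqrt(123)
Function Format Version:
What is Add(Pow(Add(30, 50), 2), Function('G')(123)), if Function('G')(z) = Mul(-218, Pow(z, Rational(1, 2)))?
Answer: Add(6400, Mul(-218, Pow(123, Rational(1, 2)))) ≈ 3982.3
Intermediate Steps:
Add(Pow(Add(30, 50), 2), Function('G')(123)) = Add(Pow(Add(30, 50), 2), Mul(-218, Pow(123, Rational(1, 2)))) = Add(Pow(80, 2), Mul(-218, Pow(123, Rational(1, 2)))) = Add(6400, Mul(-218, Pow(123, Rational(1, 2))))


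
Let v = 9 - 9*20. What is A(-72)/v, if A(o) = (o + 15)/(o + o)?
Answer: -1/432 ≈ -0.0023148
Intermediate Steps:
v = -171 (v = 9 - 180 = -171)
A(o) = (15 + o)/(2*o) (A(o) = (15 + o)/((2*o)) = (15 + o)*(1/(2*o)) = (15 + o)/(2*o))
A(-72)/v = ((1/2)*(15 - 72)/(-72))/(-171) = ((1/2)*(-1/72)*(-57))*(-1/171) = (19/48)*(-1/171) = -1/432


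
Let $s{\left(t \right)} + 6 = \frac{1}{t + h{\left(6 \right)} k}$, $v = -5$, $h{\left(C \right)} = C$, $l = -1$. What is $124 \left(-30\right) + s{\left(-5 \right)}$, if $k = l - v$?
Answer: $- \frac{70793}{19} \approx -3725.9$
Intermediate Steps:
$k = 4$ ($k = -1 - -5 = -1 + 5 = 4$)
$s{\left(t \right)} = -6 + \frac{1}{24 + t}$ ($s{\left(t \right)} = -6 + \frac{1}{t + 6 \cdot 4} = -6 + \frac{1}{t + 24} = -6 + \frac{1}{24 + t}$)
$124 \left(-30\right) + s{\left(-5 \right)} = 124 \left(-30\right) + \frac{-143 - -30}{24 - 5} = -3720 + \frac{-143 + 30}{19} = -3720 + \frac{1}{19} \left(-113\right) = -3720 - \frac{113}{19} = - \frac{70793}{19}$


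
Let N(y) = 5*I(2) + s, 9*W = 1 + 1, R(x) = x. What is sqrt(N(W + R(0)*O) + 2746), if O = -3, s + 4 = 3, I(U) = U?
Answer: sqrt(2755) ≈ 52.488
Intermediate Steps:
W = 2/9 (W = (1 + 1)/9 = (1/9)*2 = 2/9 ≈ 0.22222)
s = -1 (s = -4 + 3 = -1)
N(y) = 9 (N(y) = 5*2 - 1 = 10 - 1 = 9)
sqrt(N(W + R(0)*O) + 2746) = sqrt(9 + 2746) = sqrt(2755)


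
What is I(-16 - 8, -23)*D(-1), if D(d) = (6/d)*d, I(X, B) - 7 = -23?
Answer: -96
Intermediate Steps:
I(X, B) = -16 (I(X, B) = 7 - 23 = -16)
D(d) = 6
I(-16 - 8, -23)*D(-1) = -16*6 = -96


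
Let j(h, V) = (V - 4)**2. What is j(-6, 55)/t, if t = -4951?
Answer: -2601/4951 ≈ -0.52535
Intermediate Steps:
j(h, V) = (-4 + V)**2
j(-6, 55)/t = (-4 + 55)**2/(-4951) = 51**2*(-1/4951) = 2601*(-1/4951) = -2601/4951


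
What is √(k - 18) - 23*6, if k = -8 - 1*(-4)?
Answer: -138 + I*√22 ≈ -138.0 + 4.6904*I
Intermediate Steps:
k = -4 (k = -8 + 4 = -4)
√(k - 18) - 23*6 = √(-4 - 18) - 23*6 = √(-22) - 138 = I*√22 - 138 = -138 + I*√22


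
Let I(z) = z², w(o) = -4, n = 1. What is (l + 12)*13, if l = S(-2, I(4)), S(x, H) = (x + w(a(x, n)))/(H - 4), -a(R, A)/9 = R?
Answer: 299/2 ≈ 149.50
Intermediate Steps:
a(R, A) = -9*R
S(x, H) = (-4 + x)/(-4 + H) (S(x, H) = (x - 4)/(H - 4) = (-4 + x)/(-4 + H))
l = -½ (l = (-4 - 2)/(-4 + 4²) = -6/(-4 + 16) = -6/12 = (1/12)*(-6) = -½ ≈ -0.50000)
(l + 12)*13 = (-½ + 12)*13 = (23/2)*13 = 299/2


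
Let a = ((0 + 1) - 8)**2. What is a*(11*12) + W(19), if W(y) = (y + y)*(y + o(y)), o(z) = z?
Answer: 7912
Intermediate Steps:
W(y) = 4*y**2 (W(y) = (y + y)*(y + y) = (2*y)*(2*y) = 4*y**2)
a = 49 (a = (1 - 8)**2 = (-7)**2 = 49)
a*(11*12) + W(19) = 49*(11*12) + 4*19**2 = 49*132 + 4*361 = 6468 + 1444 = 7912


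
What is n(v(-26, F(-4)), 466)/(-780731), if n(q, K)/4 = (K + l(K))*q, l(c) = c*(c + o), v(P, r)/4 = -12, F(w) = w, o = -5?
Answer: 5905152/111533 ≈ 52.945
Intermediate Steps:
v(P, r) = -48 (v(P, r) = 4*(-12) = -48)
l(c) = c*(-5 + c) (l(c) = c*(c - 5) = c*(-5 + c))
n(q, K) = 4*q*(K + K*(-5 + K)) (n(q, K) = 4*((K + K*(-5 + K))*q) = 4*(q*(K + K*(-5 + K))) = 4*q*(K + K*(-5 + K)))
n(v(-26, F(-4)), 466)/(-780731) = (4*466*(-48)*(-4 + 466))/(-780731) = (4*466*(-48)*462)*(-1/780731) = -41336064*(-1/780731) = 5905152/111533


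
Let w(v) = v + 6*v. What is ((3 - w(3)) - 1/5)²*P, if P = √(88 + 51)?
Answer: 8281*√139/25 ≈ 3905.3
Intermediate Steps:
w(v) = 7*v
P = √139 ≈ 11.790
((3 - w(3)) - 1/5)²*P = ((3 - 7*3) - 1/5)²*√139 = ((3 - 1*21) - 1*⅕)²*√139 = ((3 - 21) - ⅕)²*√139 = (-18 - ⅕)²*√139 = (-91/5)²*√139 = 8281*√139/25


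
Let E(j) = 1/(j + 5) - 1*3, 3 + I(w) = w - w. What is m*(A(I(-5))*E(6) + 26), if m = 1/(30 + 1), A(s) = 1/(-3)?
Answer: 890/1023 ≈ 0.86999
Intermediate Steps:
I(w) = -3 (I(w) = -3 + (w - w) = -3 + 0 = -3)
E(j) = -3 + 1/(5 + j) (E(j) = 1/(5 + j) - 3 = -3 + 1/(5 + j))
A(s) = -1/3
m = 1/31 ≈ 0.032258
m*(A(I(-5))*E(6) + 26) = (-(-14 - 3*6)/(3*(5 + 6)) + 26)/31 = (-(-14 - 18)/(3*11) + 26)/31 = (-(-32)/33 + 26)/31 = (-1/3*(-32/11) + 26)/31 = (32/33 + 26)/31 = (1/31)*(890/33) = 890/1023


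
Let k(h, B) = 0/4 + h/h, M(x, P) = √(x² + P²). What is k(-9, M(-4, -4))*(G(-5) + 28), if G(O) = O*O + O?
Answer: 48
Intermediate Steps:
M(x, P) = √(P² + x²)
k(h, B) = 1 (k(h, B) = 0*(¼) + 1 = 0 + 1 = 1)
G(O) = O + O² (G(O) = O² + O = O + O²)
k(-9, M(-4, -4))*(G(-5) + 28) = 1*(-5*(1 - 5) + 28) = 1*(-5*(-4) + 28) = 1*(20 + 28) = 1*48 = 48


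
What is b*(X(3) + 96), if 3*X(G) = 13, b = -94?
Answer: -28294/3 ≈ -9431.3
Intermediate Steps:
X(G) = 13/3 (X(G) = (⅓)*13 = 13/3)
b*(X(3) + 96) = -94*(13/3 + 96) = -94*301/3 = -28294/3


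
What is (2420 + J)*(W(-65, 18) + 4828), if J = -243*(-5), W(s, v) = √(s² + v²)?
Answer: 17549780 + 3635*√4549 ≈ 1.7795e+7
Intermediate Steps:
J = 1215
(2420 + J)*(W(-65, 18) + 4828) = (2420 + 1215)*(√((-65)² + 18²) + 4828) = 3635*(√(4225 + 324) + 4828) = 3635*(√4549 + 4828) = 3635*(4828 + √4549) = 17549780 + 3635*√4549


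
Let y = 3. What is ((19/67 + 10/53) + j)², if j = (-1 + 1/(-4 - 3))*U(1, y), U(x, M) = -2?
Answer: 4699788025/617870449 ≈ 7.6064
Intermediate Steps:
j = 16/7 (j = (-1 + 1/(-4 - 3))*(-2) = (-1 + 1/(-7))*(-2) = (-1 - ⅐)*(-2) = -8/7*(-2) = 16/7 ≈ 2.2857)
((19/67 + 10/53) + j)² = ((19/67 + 10/53) + 16/7)² = (1677/3551 + 16/7)² = (68555/24857)² = 4699788025/617870449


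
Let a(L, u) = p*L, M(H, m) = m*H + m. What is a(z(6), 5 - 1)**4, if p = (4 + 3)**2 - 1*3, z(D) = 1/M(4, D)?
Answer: 279841/50625 ≈ 5.5277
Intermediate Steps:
M(H, m) = m + H*m (M(H, m) = H*m + m = m + H*m)
z(D) = 1/(5*D) (z(D) = 1/(D*(1 + 4)) = 1/(D*5) = 1/(5*D))
p = 46 (p = 7**2 - 3 = 49 - 3 = 46)
a(L, u) = 46*L
a(z(6), 5 - 1)**4 = (46*((1/5)/6))**4 = (46*((1/5)*(1/6)))**4 = (46*(1/30))**4 = (23/15)**4 = 279841/50625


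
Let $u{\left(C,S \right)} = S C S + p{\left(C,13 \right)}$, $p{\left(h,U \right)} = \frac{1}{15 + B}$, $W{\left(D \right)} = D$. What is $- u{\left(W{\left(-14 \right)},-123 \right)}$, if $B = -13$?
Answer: $\frac{423611}{2} \approx 2.1181 \cdot 10^{5}$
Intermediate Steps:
$p{\left(h,U \right)} = \frac{1}{2}$ ($p{\left(h,U \right)} = \frac{1}{15 - 13} = \frac{1}{2}$)
$u{\left(C,S \right)} = \frac{1}{2} + C S^{2}$ ($u{\left(C,S \right)} = S C S + \frac{1}{2} = C S S + \frac{1}{2} = C S^{2} + \frac{1}{2} = \frac{1}{2} + C S^{2}$)
$- u{\left(W{\left(-14 \right)},-123 \right)} = - (\frac{1}{2} - 14 \left(-123\right)^{2}) = - (\frac{1}{2} - 211806) = \left(-1\right) \left(- \frac{423611}{2}\right) = \frac{423611}{2}$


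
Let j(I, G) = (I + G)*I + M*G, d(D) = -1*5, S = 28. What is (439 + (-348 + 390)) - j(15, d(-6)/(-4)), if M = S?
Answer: 809/4 ≈ 202.25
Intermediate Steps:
M = 28
d(D) = -5
j(I, G) = 28*G + I*(G + I) (j(I, G) = (I + G)*I + 28*G = (G + I)*I + 28*G = I*(G + I) + 28*G = 28*G + I*(G + I))
(439 + (-348 + 390)) - j(15, d(-6)/(-4)) = (439 + (-348 + 390)) - (15**2 + 28*(-5/(-4)) - 5/(-4)*15) = (439 + 42) - (225 + 28*(-5*(-1/4)) - 5*(-1/4)*15) = 481 - (225 + 28*(5/4) + (5/4)*15) = 481 - (225 + 35 + 75/4) = 481 - 1*1115/4 = 481 - 1115/4 = 809/4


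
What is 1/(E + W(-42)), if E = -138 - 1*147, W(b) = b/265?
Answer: -265/75567 ≈ -0.0035068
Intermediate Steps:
W(b) = b/265 (W(b) = b*(1/265) = b/265)
E = -285 (E = -138 - 147 = -285)
1/(E + W(-42)) = 1/(-285 + (1/265)*(-42)) = 1/(-285 - 42/265) = 1/(-75567/265) = -265/75567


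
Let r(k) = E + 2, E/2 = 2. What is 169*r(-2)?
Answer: 1014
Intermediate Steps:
E = 4 (E = 2*2 = 4)
r(k) = 6 (r(k) = 4 + 2 = 6)
169*r(-2) = 169*6 = 1014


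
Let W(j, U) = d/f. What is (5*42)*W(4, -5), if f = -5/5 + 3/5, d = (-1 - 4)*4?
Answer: 10500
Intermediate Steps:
d = -20 (d = -5*4 = -20)
f = -2/5 (f = -5*1/5 + 3*(1/5) = -1 + 3/5 = -2/5 ≈ -0.40000)
W(j, U) = 50 (W(j, U) = -20/(-2/5) = -20*(-5/2) = 50)
(5*42)*W(4, -5) = (5*42)*50 = 210*50 = 10500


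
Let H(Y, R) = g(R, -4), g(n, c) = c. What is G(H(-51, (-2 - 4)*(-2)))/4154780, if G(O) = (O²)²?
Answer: 64/1038695 ≈ 6.1616e-5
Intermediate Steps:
H(Y, R) = -4
G(O) = O⁴
G(H(-51, (-2 - 4)*(-2)))/4154780 = (-4)⁴/4154780 = 256*(1/4154780) = 64/1038695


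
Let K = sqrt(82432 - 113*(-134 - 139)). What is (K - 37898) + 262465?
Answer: 224567 + sqrt(113281) ≈ 2.2490e+5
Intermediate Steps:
K = sqrt(113281) (K = sqrt(82432 - 113*(-273)) = sqrt(82432 + 30849) = sqrt(113281) ≈ 336.57)
(K - 37898) + 262465 = (sqrt(113281) - 37898) + 262465 = (-37898 + sqrt(113281)) + 262465 = 224567 + sqrt(113281)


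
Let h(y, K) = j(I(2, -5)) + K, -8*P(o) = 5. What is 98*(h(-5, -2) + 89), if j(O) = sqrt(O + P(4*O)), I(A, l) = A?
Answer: 8526 + 49*sqrt(22)/2 ≈ 8640.9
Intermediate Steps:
P(o) = -5/8 (P(o) = -1/8*5 = -5/8)
j(O) = sqrt(-5/8 + O) (j(O) = sqrt(O - 5/8) = sqrt(-5/8 + O))
h(y, K) = K + sqrt(22)/4 (h(y, K) = sqrt(-10 + 16*2)/4 + K = sqrt(-10 + 32)/4 + K = sqrt(22)/4 + K = K + sqrt(22)/4)
98*(h(-5, -2) + 89) = 98*((-2 + sqrt(22)/4) + 89) = 98*(87 + sqrt(22)/4) = 8526 + 49*sqrt(22)/2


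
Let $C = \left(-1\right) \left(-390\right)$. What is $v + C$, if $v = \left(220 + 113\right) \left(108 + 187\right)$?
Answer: $98625$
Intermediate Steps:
$v = 98235$ ($v = 333 \cdot 295 = 98235$)
$C = 390$
$v + C = 98235 + 390 = 98625$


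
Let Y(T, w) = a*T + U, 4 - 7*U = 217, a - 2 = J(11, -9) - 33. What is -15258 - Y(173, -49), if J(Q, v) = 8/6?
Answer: -212000/21 ≈ -10095.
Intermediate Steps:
J(Q, v) = 4/3 (J(Q, v) = 8*(⅙) = 4/3)
a = -89/3 (a = 2 + (4/3 - 33) = 2 - 95/3 = -89/3 ≈ -29.667)
U = -213/7 (U = 4/7 - ⅐*217 = 4/7 - 31 = -213/7 ≈ -30.429)
Y(T, w) = -213/7 - 89*T/3 (Y(T, w) = -89*T/3 - 213/7 = -213/7 - 89*T/3)
-15258 - Y(173, -49) = -15258 - (-213/7 - 89/3*173) = -15258 - (-213/7 - 15397/3) = -15258 - 1*(-108418/21) = -15258 + 108418/21 = -212000/21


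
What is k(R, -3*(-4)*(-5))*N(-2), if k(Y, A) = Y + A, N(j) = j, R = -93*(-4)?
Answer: -624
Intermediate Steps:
R = 372
k(Y, A) = A + Y
k(R, -3*(-4)*(-5))*N(-2) = (-3*(-4)*(-5) + 372)*(-2) = (12*(-5) + 372)*(-2) = (-60 + 372)*(-2) = 312*(-2) = -624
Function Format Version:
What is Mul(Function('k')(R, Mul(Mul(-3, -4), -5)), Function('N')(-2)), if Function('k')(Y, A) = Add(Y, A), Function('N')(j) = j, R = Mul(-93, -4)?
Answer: -624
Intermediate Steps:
R = 372
Function('k')(Y, A) = Add(A, Y)
Mul(Function('k')(R, Mul(Mul(-3, -4), -5)), Function('N')(-2)) = Mul(Add(Mul(Mul(-3, -4), -5), 372), -2) = Mul(Add(Mul(12, -5), 372), -2) = Mul(Add(-60, 372), -2) = Mul(312, -2) = -624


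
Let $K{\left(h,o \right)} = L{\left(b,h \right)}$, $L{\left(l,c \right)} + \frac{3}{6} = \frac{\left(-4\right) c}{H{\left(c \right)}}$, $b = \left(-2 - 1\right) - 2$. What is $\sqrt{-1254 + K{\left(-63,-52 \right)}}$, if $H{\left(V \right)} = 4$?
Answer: $\frac{i \sqrt{4766}}{2} \approx 34.518 i$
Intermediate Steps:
$b = -5$ ($b = -3 - 2 = -5$)
$L{\left(l,c \right)} = - \frac{1}{2} - c$ ($L{\left(l,c \right)} = - \frac{1}{2} + \frac{\left(-4\right) c}{4} = - \frac{1}{2} + - 4 c \frac{1}{4} = - \frac{1}{2} - c$)
$K{\left(h,o \right)} = - \frac{1}{2} - h$
$\sqrt{-1254 + K{\left(-63,-52 \right)}} = \sqrt{-1254 - - \frac{125}{2}} = \sqrt{-1254 + \left(- \frac{1}{2} + 63\right)} = \sqrt{-1254 + \frac{125}{2}} = \sqrt{- \frac{2383}{2}} = \frac{i \sqrt{4766}}{2}$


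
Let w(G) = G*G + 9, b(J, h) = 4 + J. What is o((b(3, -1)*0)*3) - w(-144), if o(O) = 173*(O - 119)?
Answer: -41332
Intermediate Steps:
o(O) = -20587 + 173*O (o(O) = 173*(-119 + O) = -20587 + 173*O)
w(G) = 9 + G² (w(G) = G² + 9 = 9 + G²)
o((b(3, -1)*0)*3) - w(-144) = (-20587 + 173*(((4 + 3)*0)*3)) - (9 + (-144)²) = (-20587 + 173*((7*0)*3)) - (9 + 20736) = (-20587 + 173*(0*3)) - 1*20745 = (-20587 + 173*0) - 20745 = (-20587 + 0) - 20745 = -20587 - 20745 = -41332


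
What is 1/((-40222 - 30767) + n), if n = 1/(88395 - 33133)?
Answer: -55262/3922994117 ≈ -1.4087e-5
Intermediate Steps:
n = 1/55262 ≈ 1.8096e-5
1/((-40222 - 30767) + n) = 1/((-40222 - 30767) + 1/55262) = 1/(-70989 + 1/55262) = 1/(-3922994117/55262) = -55262/3922994117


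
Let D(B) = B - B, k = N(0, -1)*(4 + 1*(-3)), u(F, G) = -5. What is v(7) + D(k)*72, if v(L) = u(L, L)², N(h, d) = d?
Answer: 25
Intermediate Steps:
v(L) = 25 (v(L) = (-5)² = 25)
k = -1 (k = -(4 + 1*(-3)) = -(4 - 3) = -1*1 = -1)
D(B) = 0
v(7) + D(k)*72 = 25 + 0*72 = 25 + 0 = 25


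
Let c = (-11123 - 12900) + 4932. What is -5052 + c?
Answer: -24143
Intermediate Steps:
c = -19091 (c = -24023 + 4932 = -19091)
-5052 + c = -5052 - 19091 = -24143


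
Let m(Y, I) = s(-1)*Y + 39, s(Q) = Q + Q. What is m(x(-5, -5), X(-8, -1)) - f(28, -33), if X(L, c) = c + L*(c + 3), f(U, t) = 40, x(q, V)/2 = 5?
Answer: -21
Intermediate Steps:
x(q, V) = 10 (x(q, V) = 2*5 = 10)
s(Q) = 2*Q
X(L, c) = c + L*(3 + c)
m(Y, I) = 39 - 2*Y (m(Y, I) = (2*(-1))*Y + 39 = -2*Y + 39 = 39 - 2*Y)
m(x(-5, -5), X(-8, -1)) - f(28, -33) = (39 - 2*10) - 1*40 = (39 - 20) - 40 = 19 - 40 = -21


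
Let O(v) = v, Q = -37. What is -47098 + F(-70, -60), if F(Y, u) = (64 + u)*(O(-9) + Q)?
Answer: -47282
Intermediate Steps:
F(Y, u) = -2944 - 46*u (F(Y, u) = (64 + u)*(-9 - 37) = (64 + u)*(-46) = -2944 - 46*u)
-47098 + F(-70, -60) = -47098 + (-2944 - 46*(-60)) = -47098 + (-2944 + 2760) = -47098 - 184 = -47282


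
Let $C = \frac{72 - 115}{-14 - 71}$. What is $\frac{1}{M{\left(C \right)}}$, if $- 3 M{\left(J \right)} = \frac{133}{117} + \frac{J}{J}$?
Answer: $- \frac{351}{250} \approx -1.404$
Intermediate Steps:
$C = \frac{43}{85}$ ($C = - \frac{43}{-85} = \left(-43\right) \left(- \frac{1}{85}\right) = \frac{43}{85} \approx 0.50588$)
$M{\left(J \right)} = - \frac{250}{351}$ ($M{\left(J \right)} = - \frac{\frac{133}{117} + \frac{J}{J}}{3} = - \frac{133 \cdot \frac{1}{117} + 1}{3} = - \frac{\frac{133}{117} + 1}{3} = \left(- \frac{1}{3}\right) \frac{250}{117} = - \frac{250}{351}$)
$\frac{1}{M{\left(C \right)}} = \frac{1}{- \frac{250}{351}} = - \frac{351}{250}$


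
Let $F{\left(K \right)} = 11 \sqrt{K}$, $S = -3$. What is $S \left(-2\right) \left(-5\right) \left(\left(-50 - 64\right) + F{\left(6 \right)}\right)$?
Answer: $3420 - 330 \sqrt{6} \approx 2611.7$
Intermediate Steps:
$S \left(-2\right) \left(-5\right) \left(\left(-50 - 64\right) + F{\left(6 \right)}\right) = \left(-3\right) \left(-2\right) \left(-5\right) \left(\left(-50 - 64\right) + 11 \sqrt{6}\right) = 6 \left(-5\right) \left(-114 + 11 \sqrt{6}\right) = - 30 \left(-114 + 11 \sqrt{6}\right) = 3420 - 330 \sqrt{6}$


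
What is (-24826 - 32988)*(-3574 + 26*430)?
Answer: -439733284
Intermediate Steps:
(-24826 - 32988)*(-3574 + 26*430) = -57814*(-3574 + 11180) = -57814*7606 = -439733284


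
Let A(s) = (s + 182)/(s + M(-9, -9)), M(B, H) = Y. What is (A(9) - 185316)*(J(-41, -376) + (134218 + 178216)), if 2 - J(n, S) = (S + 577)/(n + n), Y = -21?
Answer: -56978339932799/984 ≈ -5.7905e+10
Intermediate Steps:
M(B, H) = -21
A(s) = (182 + s)/(-21 + s) (A(s) = (s + 182)/(s - 21) = (182 + s)/(-21 + s))
J(n, S) = 2 - (577 + S)/(2*n) (J(n, S) = 2 - (S + 577)/(n + n) = 2 - (577 + S)/(2*n))
(A(9) - 185316)*(J(-41, -376) + (134218 + 178216)) = ((182 + 9)/(-21 + 9) - 185316)*((1/2)*(-577 - 1*(-376) + 4*(-41))/(-41) + (134218 + 178216)) = (191/(-12) - 185316)*((1/2)*(-1/41)*(-577 + 376 - 164) + 312434) = (-1/12*191 - 185316)*((1/2)*(-1/41)*(-365) + 312434) = (-191/12 - 185316)*(365/82 + 312434) = -2223983/12*25619953/82 = -56978339932799/984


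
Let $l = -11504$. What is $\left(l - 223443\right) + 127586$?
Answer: $-107361$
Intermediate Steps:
$\left(l - 223443\right) + 127586 = \left(-11504 - 223443\right) + 127586 = -234947 + 127586 = -107361$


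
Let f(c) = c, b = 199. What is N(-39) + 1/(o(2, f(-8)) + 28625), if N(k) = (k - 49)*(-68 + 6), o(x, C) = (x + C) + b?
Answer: 157231009/28818 ≈ 5456.0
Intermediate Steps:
o(x, C) = 199 + C + x (o(x, C) = (x + C) + 199 = (C + x) + 199 = 199 + C + x)
N(k) = 3038 - 62*k (N(k) = (-49 + k)*(-62) = 3038 - 62*k)
N(-39) + 1/(o(2, f(-8)) + 28625) = (3038 - 62*(-39)) + 1/((199 - 8 + 2) + 28625) = (3038 + 2418) + 1/(193 + 28625) = 5456 + 1/28818 = 157231009/28818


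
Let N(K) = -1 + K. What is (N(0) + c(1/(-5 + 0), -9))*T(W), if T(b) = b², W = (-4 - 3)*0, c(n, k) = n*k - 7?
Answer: 0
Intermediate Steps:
c(n, k) = -7 + k*n (c(n, k) = k*n - 7 = -7 + k*n)
W = 0 (W = -7*0 = 0)
(N(0) + c(1/(-5 + 0), -9))*T(W) = ((-1 + 0) + (-7 - 9/(-5 + 0)))*0² = (-1 + (-7 - 9/(-5)))*0 = (-1 + (-7 - 9*(-⅕)))*0 = (-1 + (-7 + 9/5))*0 = (-1 - 26/5)*0 = -31/5*0 = 0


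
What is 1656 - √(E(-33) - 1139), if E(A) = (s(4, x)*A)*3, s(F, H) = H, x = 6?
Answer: 1656 - I*√1733 ≈ 1656.0 - 41.629*I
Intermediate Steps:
E(A) = 18*A (E(A) = (6*A)*3 = 18*A)
1656 - √(E(-33) - 1139) = 1656 - √(18*(-33) - 1139) = 1656 - √(-594 - 1139) = 1656 - √(-1733) = 1656 - I*√1733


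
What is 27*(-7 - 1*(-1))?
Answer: -162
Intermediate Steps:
27*(-7 - 1*(-1)) = 27*(-7 + 1) = 27*(-6) = -162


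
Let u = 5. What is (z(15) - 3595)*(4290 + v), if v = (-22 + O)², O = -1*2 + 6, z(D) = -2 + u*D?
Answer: -16250508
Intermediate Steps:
z(D) = -2 + 5*D
O = 4 (O = -2 + 6 = 4)
v = 324 (v = (-22 + 4)² = (-18)² = 324)
(z(15) - 3595)*(4290 + v) = ((-2 + 5*15) - 3595)*(4290 + 324) = ((-2 + 75) - 3595)*4614 = (73 - 3595)*4614 = -3522*4614 = -16250508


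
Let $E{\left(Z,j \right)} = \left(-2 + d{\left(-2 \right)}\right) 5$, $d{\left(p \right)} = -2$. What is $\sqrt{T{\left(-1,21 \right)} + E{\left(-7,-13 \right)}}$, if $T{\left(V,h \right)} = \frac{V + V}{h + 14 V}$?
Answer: $\frac{i \sqrt{994}}{7} \approx 4.504 i$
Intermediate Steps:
$T{\left(V,h \right)} = \frac{2 V}{h + 14 V}$
$E{\left(Z,j \right)} = -20$ ($E{\left(Z,j \right)} = \left(-2 - 2\right) 5 = \left(-4\right) 5 = -20$)
$\sqrt{T{\left(-1,21 \right)} + E{\left(-7,-13 \right)}} = \sqrt{2 \left(-1\right) \frac{1}{21 + 14 \left(-1\right)} - 20} = \sqrt{2 \left(-1\right) \frac{1}{21 - 14} - 20} = \sqrt{2 \left(-1\right) \frac{1}{7} - 20} = \sqrt{- \frac{2}{7} - 20} = \sqrt{- \frac{142}{7}} = \frac{i \sqrt{994}}{7}$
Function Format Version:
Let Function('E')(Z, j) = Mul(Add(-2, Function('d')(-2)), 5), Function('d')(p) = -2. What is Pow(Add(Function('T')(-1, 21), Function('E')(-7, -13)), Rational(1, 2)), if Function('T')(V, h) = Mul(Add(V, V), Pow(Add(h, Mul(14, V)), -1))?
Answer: Mul(Rational(1, 7), I, Pow(994, Rational(1, 2))) ≈ Mul(4.5040, I)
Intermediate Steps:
Function('T')(V, h) = Mul(2, V, Pow(Add(h, Mul(14, V)), -1)) (Function('T')(V, h) = Mul(Mul(2, V), Pow(Add(h, Mul(14, V)), -1)) = Mul(2, V, Pow(Add(h, Mul(14, V)), -1)))
Function('E')(Z, j) = -20 (Function('E')(Z, j) = Mul(Add(-2, -2), 5) = Mul(-4, 5) = -20)
Pow(Add(Function('T')(-1, 21), Function('E')(-7, -13)), Rational(1, 2)) = Pow(Add(Mul(2, -1, Pow(Add(21, Mul(14, -1)), -1)), -20), Rational(1, 2)) = Pow(Add(Mul(2, -1, Pow(Add(21, -14), -1)), -20), Rational(1, 2)) = Pow(Add(Mul(2, -1, Pow(7, -1)), -20), Rational(1, 2)) = Pow(Add(Mul(2, -1, Rational(1, 7)), -20), Rational(1, 2)) = Pow(Add(Rational(-2, 7), -20), Rational(1, 2)) = Pow(Rational(-142, 7), Rational(1, 2)) = Mul(Rational(1, 7), I, Pow(994, Rational(1, 2)))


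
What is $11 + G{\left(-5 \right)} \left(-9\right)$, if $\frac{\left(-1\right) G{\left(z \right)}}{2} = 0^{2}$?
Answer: $11$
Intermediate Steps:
$G{\left(z \right)} = 0$ ($G{\left(z \right)} = - 2 \cdot 0^{2} = \left(-2\right) 0 = 0$)
$11 + G{\left(-5 \right)} \left(-9\right) = 11 + 0 \left(-9\right) = 11 + 0 = 11$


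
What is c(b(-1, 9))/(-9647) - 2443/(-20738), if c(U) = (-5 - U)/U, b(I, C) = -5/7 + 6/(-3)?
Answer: 447452991/3801130234 ≈ 0.11772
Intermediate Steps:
b(I, C) = -19/7 (b(I, C) = -5*1/7 + 6*(-1/3) = -5/7 - 2 = -19/7)
c(U) = (-5 - U)/U
c(b(-1, 9))/(-9647) - 2443/(-20738) = ((-5 - 1*(-19/7))/(-19/7))/(-9647) - 2443/(-20738) = -7*(-5 + 19/7)/19*(-1/9647) - 2443*(-1/20738) = -7/19*(-16/7)*(-1/9647) + 2443/20738 = (16/19)*(-1/9647) + 2443/20738 = -16/183293 + 2443/20738 = 447452991/3801130234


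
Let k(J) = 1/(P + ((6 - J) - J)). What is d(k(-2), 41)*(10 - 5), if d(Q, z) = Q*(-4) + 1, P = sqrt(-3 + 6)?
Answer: 285/97 + 20*sqrt(3)/97 ≈ 3.2953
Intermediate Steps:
P = sqrt(3) ≈ 1.7320
k(J) = 1/(6 + sqrt(3) - 2*J) (k(J) = 1/(sqrt(3) + ((6 - J) - J)) = 1/(sqrt(3) + (6 - 2*J)) = 1/(6 + sqrt(3) - 2*J))
d(Q, z) = 1 - 4*Q (d(Q, z) = -4*Q + 1 = 1 - 4*Q)
d(k(-2), 41)*(10 - 5) = (1 - 4/(6 + sqrt(3) - 2*(-2)))*(10 - 5) = (1 - 4/(6 + sqrt(3) + 4))*5 = (1 - 4/(10 + sqrt(3)))*5 = 5 - 20/(10 + sqrt(3))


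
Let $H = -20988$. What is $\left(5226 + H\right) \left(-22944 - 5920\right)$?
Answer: $454954368$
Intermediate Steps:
$\left(5226 + H\right) \left(-22944 - 5920\right) = \left(5226 - 20988\right) \left(-22944 - 5920\right) = \left(-15762\right) \left(-28864\right) = 454954368$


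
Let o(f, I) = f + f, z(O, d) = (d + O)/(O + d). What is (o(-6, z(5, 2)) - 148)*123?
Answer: -19680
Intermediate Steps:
z(O, d) = 1 (z(O, d) = (O + d)/(O + d) = 1)
o(f, I) = 2*f
(o(-6, z(5, 2)) - 148)*123 = (2*(-6) - 148)*123 = (-12 - 148)*123 = -160*123 = -19680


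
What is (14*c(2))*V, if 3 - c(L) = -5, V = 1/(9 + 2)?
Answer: 112/11 ≈ 10.182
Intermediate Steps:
V = 1/11 ≈ 0.090909
c(L) = 8 (c(L) = 3 - 1*(-5) = 3 + 5 = 8)
(14*c(2))*V = (14*8)*(1/11) = 112*(1/11) = 112/11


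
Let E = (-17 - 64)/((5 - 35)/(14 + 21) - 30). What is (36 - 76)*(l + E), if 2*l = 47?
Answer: -1045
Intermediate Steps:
l = 47/2 (l = (1/2)*47 = 47/2 ≈ 23.500)
E = 21/8 (E = -81/(-30/35 - 30) = -81/(-30*1/35 - 30) = -81/(-6/7 - 30) = -81/(-216/7) = -81*(-7/216) = 21/8 ≈ 2.6250)
(36 - 76)*(l + E) = (36 - 76)*(47/2 + 21/8) = -40*209/8 = -1045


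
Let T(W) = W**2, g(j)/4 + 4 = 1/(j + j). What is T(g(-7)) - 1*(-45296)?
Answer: 2232500/49 ≈ 45561.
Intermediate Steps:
g(j) = -16 + 2/j (g(j) = -16 + 4/(j + j) = -16 + 4/((2*j)) = -16 + 4*(1/(2*j)) = -16 + 2/j)
T(g(-7)) - 1*(-45296) = (-16 + 2/(-7))**2 - 1*(-45296) = (-16 + 2*(-1/7))**2 + 45296 = (-16 - 2/7)**2 + 45296 = (-114/7)**2 + 45296 = 12996/49 + 45296 = 2232500/49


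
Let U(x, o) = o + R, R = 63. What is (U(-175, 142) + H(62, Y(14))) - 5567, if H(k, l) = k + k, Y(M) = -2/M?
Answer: -5238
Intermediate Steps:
H(k, l) = 2*k
U(x, o) = 63 + o (U(x, o) = o + 63 = 63 + o)
(U(-175, 142) + H(62, Y(14))) - 5567 = ((63 + 142) + 2*62) - 5567 = (205 + 124) - 5567 = 329 - 5567 = -5238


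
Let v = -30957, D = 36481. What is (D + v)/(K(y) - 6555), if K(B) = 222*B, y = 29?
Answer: -5524/117 ≈ -47.214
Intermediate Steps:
(D + v)/(K(y) - 6555) = (36481 - 30957)/(222*29 - 6555) = 5524/(6438 - 6555) = 5524/(-117) = 5524*(-1/117) = -5524/117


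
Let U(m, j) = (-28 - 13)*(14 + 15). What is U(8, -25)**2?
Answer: 1413721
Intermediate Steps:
U(m, j) = -1189 (U(m, j) = -41*29 = -1189)
U(8, -25)**2 = (-1189)**2 = 1413721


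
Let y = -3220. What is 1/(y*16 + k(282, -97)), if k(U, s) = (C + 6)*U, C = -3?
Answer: -1/50674 ≈ -1.9734e-5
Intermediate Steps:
k(U, s) = 3*U (k(U, s) = (-3 + 6)*U = 3*U)
1/(y*16 + k(282, -97)) = 1/(-3220*16 + 3*282) = 1/(-51520 + 846) = 1/(-50674) = -1/50674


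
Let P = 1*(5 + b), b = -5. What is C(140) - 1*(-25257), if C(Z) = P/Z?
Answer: 25257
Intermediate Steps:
P = 0 (P = 1*(5 - 5) = 1*0 = 0)
C(Z) = 0 (C(Z) = 0/Z = 0)
C(140) - 1*(-25257) = 0 - 1*(-25257) = 0 + 25257 = 25257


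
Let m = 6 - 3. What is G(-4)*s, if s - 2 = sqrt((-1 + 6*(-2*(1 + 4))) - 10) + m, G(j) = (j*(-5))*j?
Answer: -400 - 80*I*sqrt(71) ≈ -400.0 - 674.09*I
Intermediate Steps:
m = 3
G(j) = -5*j**2 (G(j) = (-5*j)*j = -5*j**2)
s = 5 + I*sqrt(71) (s = 2 + (sqrt((-1 + 6*(-2*(1 + 4))) - 10) + 3) = 2 + (sqrt((-1 + 6*(-2*5)) - 10) + 3) = 2 + (sqrt((-1 + 6*(-10)) - 10) + 3) = 2 + (sqrt((-1 - 60) - 10) + 3) = 2 + (sqrt(-61 - 10) + 3) = 2 + (sqrt(-71) + 3) = 2 + (I*sqrt(71) + 3) = 2 + (3 + I*sqrt(71)) = 5 + I*sqrt(71) ≈ 5.0 + 8.4261*I)
G(-4)*s = (-5*(-4)**2)*(5 + I*sqrt(71)) = (-5*16)*(5 + I*sqrt(71)) = -80*(5 + I*sqrt(71)) = -400 - 80*I*sqrt(71)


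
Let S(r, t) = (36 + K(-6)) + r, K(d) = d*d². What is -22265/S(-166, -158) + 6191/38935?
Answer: 869029861/13471510 ≈ 64.509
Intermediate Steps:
K(d) = d³
S(r, t) = -180 + r (S(r, t) = (36 + (-6)³) + r = (36 - 216) + r = -180 + r)
-22265/S(-166, -158) + 6191/38935 = -22265/(-180 - 166) + 6191/38935 = -22265/(-346) + 6191*(1/38935) = -22265*(-1/346) + 6191/38935 = 22265/346 + 6191/38935 = 869029861/13471510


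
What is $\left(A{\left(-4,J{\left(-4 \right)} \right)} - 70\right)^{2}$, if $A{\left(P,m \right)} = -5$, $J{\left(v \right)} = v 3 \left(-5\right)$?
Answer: $5625$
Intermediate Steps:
$J{\left(v \right)} = - 15 v$ ($J{\left(v \right)} = 3 v \left(-5\right) = - 15 v$)
$\left(A{\left(-4,J{\left(-4 \right)} \right)} - 70\right)^{2} = \left(-5 - 70\right)^{2} = \left(-75\right)^{2} = 5625$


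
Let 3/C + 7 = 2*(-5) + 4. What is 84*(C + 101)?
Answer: 110040/13 ≈ 8464.6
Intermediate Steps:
C = -3/13 (C = 3/(-7 + (2*(-5) + 4)) = 3/(-7 + (-10 + 4)) = 3/(-7 - 6) = 3/(-13) = 3*(-1/13) = -3/13 ≈ -0.23077)
84*(C + 101) = 84*(-3/13 + 101) = 84*(1310/13) = 110040/13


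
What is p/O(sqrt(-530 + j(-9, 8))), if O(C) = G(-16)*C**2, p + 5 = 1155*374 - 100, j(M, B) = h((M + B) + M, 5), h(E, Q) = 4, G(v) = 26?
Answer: -431865/13676 ≈ -31.578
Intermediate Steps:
j(M, B) = 4
p = 431865 (p = -5 + (1155*374 - 100) = -5 + (431970 - 100) = -5 + 431870 = 431865)
O(C) = 26*C**2
p/O(sqrt(-530 + j(-9, 8))) = 431865/((26*(sqrt(-530 + 4))**2)) = 431865/((26*(sqrt(-526))**2)) = 431865/((26*(I*sqrt(526))**2)) = 431865/((26*(-526))) = 431865/(-13676) = 431865*(-1/13676) = -431865/13676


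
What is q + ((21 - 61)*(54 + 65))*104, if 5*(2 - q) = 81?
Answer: -2475271/5 ≈ -4.9505e+5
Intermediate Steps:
q = -71/5 (q = 2 - 1/5*81 = 2 - 81/5 = -71/5 ≈ -14.200)
q + ((21 - 61)*(54 + 65))*104 = -71/5 + ((21 - 61)*(54 + 65))*104 = -71/5 - 40*119*104 = -71/5 - 4760*104 = -71/5 - 495040 = -2475271/5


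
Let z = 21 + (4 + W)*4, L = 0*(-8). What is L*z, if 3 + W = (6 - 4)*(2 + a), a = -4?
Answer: 0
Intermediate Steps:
W = -7 (W = -3 + (6 - 4)*(2 - 4) = -3 + 2*(-2) = -3 - 4 = -7)
L = 0
z = 9 (z = 21 + (4 - 7)*4 = 21 - 3*4 = 21 - 12 = 9)
L*z = 0*9 = 0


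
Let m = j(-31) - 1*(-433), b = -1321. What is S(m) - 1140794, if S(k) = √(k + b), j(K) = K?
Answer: -1140794 + I*√919 ≈ -1.1408e+6 + 30.315*I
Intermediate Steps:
m = 402 (m = -31 - 1*(-433) = -31 + 433 = 402)
S(k) = √(-1321 + k) (S(k) = √(k - 1321) = √(-1321 + k))
S(m) - 1140794 = √(-1321 + 402) - 1140794 = √(-919) - 1140794 = I*√919 - 1140794 = -1140794 + I*√919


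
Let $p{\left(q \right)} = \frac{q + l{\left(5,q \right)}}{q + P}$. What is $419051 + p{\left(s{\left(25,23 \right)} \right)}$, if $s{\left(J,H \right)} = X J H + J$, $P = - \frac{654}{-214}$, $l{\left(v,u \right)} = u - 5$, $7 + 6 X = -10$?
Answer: $\frac{430750033523}{1027913} \approx 4.1905 \cdot 10^{5}$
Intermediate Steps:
$X = - \frac{17}{6}$ ($X = - \frac{7}{6} + \frac{1}{6} \left(-10\right) = - \frac{7}{6} - \frac{5}{3} = - \frac{17}{6} \approx -2.8333$)
$l{\left(v,u \right)} = -5 + u$ ($l{\left(v,u \right)} = u - 5 = -5 + u$)
$P = \frac{327}{107}$ ($P = \left(-654\right) \left(- \frac{1}{214}\right) = \frac{327}{107} \approx 3.0561$)
$s{\left(J,H \right)} = J - \frac{17 H J}{6}$ ($s{\left(J,H \right)} = - \frac{17 J}{6} H + J = - \frac{17 H J}{6} + J = J - \frac{17 H J}{6}$)
$p{\left(q \right)} = \frac{-5 + 2 q}{\frac{327}{107} + q}$ ($p{\left(q \right)} = \frac{q + \left(-5 + q\right)}{q + \frac{327}{107}} = \frac{-5 + 2 q}{\frac{327}{107} + q}$)
$419051 + p{\left(s{\left(25,23 \right)} \right)} = 419051 + \frac{107 \left(-5 + 2 \cdot \frac{1}{6} \cdot 25 \left(6 - 391\right)\right)}{327 + 107 \cdot \frac{1}{6} \cdot 25 \left(6 - 391\right)} = 419051 + \frac{107 \left(-5 + 2 \cdot \frac{1}{6} \cdot 25 \left(-385\right)\right)}{327 + 107 \cdot \frac{1}{6} \cdot 25 \left(-385\right)} = 419051 + \frac{107 \left(-5 + 2 \left(- \frac{9625}{6}\right)\right)}{327 + 107 \left(- \frac{9625}{6}\right)} = 419051 + \frac{107 \left(-5 - \frac{9625}{3}\right)}{327 - \frac{1029875}{6}} = 419051 + 107 \frac{1}{- \frac{1027913}{6}} \left(- \frac{9640}{3}\right) = 419051 + 107 \left(- \frac{6}{1027913}\right) \left(- \frac{9640}{3}\right) = 419051 + \frac{2062960}{1027913} = \frac{430750033523}{1027913}$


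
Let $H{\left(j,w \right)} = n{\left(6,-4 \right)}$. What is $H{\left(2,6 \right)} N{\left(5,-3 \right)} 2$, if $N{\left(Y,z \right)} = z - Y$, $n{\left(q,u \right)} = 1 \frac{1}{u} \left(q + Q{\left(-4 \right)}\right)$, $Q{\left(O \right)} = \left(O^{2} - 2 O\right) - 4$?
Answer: $104$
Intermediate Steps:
$Q{\left(O \right)} = -4 + O^{2} - 2 O$
$n{\left(q,u \right)} = \frac{20 + q}{u}$ ($n{\left(q,u \right)} = 1 \frac{1}{u} \left(q - \left(-4 - 16\right)\right) = \frac{q + \left(-4 + 16 + 8\right)}{u} = \frac{q + 20}{u} = \frac{20 + q}{u}$)
$H{\left(j,w \right)} = - \frac{13}{2}$ ($H{\left(j,w \right)} = \frac{20 + 6}{-4} = \left(- \frac{1}{4}\right) 26 = - \frac{13}{2}$)
$H{\left(2,6 \right)} N{\left(5,-3 \right)} 2 = - \frac{13 \left(-3 - 5\right)}{2} \cdot 2 = \left(- \frac{13}{2}\right) \left(-8\right) 2 = 52 \cdot 2 = 104$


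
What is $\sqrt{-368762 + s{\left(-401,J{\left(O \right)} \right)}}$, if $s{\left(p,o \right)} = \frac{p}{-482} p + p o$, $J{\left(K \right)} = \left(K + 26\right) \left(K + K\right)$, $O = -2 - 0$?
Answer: $\frac{i \sqrt{76806224266}}{482} \approx 574.98 i$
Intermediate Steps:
$O = -2$ ($O = -2 + 0 = -2$)
$J{\left(K \right)} = 2 K \left(26 + K\right)$ ($J{\left(K \right)} = \left(26 + K\right) 2 K = 2 K \left(26 + K\right)$)
$s{\left(p,o \right)} = - \frac{p^{2}}{482} + o p$ ($s{\left(p,o \right)} = p \left(- \frac{1}{482}\right) p + o p = - \frac{p}{482} p + o p = - \frac{p^{2}}{482} + o p$)
$\sqrt{-368762 + s{\left(-401,J{\left(O \right)} \right)}} = \sqrt{-368762 + \frac{1}{482} \left(-401\right) \left(\left(-1\right) \left(-401\right) + 482 \cdot 2 \left(-2\right) \left(26 - 2\right)\right)} = \sqrt{-368762 + \frac{1}{482} \left(-401\right) \left(401 + 482 \cdot 2 \left(-2\right) 24\right)} = \sqrt{-368762 + \frac{1}{482} \left(-401\right) \left(401 + 482 \left(-96\right)\right)} = \sqrt{-368762 + \frac{1}{482} \left(-401\right) \left(401 - 46272\right)} = \sqrt{-368762 + \frac{1}{482} \left(-401\right) \left(-45871\right)} = \sqrt{-368762 + \frac{18394271}{482}} = \sqrt{- \frac{159349013}{482}} = \frac{i \sqrt{76806224266}}{482}$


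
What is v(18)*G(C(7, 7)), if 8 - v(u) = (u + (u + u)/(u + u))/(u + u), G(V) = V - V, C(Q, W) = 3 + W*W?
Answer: 0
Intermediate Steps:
C(Q, W) = 3 + W²
G(V) = 0
v(u) = 8 - (1 + u)/(2*u) (v(u) = 8 - (u + (u + u)/(u + u))/(u + u) = 8 - (u + (2*u)/((2*u)))/(2*u) = 8 - (u + (2*u)*(1/(2*u)))*1/(2*u) = 8 - (u + 1)*1/(2*u) = 8 - (1 + u)*1/(2*u) = 8 - (1 + u)/(2*u))
v(18)*G(C(7, 7)) = ((½)*(-1 + 15*18)/18)*0 = ((½)*(1/18)*(-1 + 270))*0 = ((½)*(1/18)*269)*0 = (269/36)*0 = 0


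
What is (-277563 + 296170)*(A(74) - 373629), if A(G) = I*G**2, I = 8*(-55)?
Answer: -51784564883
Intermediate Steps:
I = -440
A(G) = -440*G**2
(-277563 + 296170)*(A(74) - 373629) = (-277563 + 296170)*(-440*74**2 - 373629) = 18607*(-440*5476 - 373629) = 18607*(-2409440 - 373629) = 18607*(-2783069) = -51784564883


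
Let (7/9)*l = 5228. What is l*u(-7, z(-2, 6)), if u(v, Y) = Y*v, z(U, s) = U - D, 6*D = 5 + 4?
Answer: 164682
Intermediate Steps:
l = 47052/7 (l = (9/7)*5228 = 47052/7 ≈ 6721.7)
D = 3/2 (D = (5 + 4)/6 = (⅙)*9 = 3/2 ≈ 1.5000)
z(U, s) = -3/2 + U (z(U, s) = U - 1*3/2 = U - 3/2 = -3/2 + U)
l*u(-7, z(-2, 6)) = 47052*((-3/2 - 2)*(-7))/7 = 47052*(-7/2*(-7))/7 = (47052/7)*(49/2) = 164682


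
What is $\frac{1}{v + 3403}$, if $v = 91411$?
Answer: $\frac{1}{94814} \approx 1.0547 \cdot 10^{-5}$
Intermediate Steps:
$\frac{1}{v + 3403} = \frac{1}{91411 + 3403} = \frac{1}{94814}$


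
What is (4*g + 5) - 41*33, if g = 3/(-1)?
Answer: -1360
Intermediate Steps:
g = -3 (g = 3*(-1) = -3)
(4*g + 5) - 41*33 = (4*(-3) + 5) - 41*33 = (-12 + 5) - 1353 = -7 - 1353 = -1360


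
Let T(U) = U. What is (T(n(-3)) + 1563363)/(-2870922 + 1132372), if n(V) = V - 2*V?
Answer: -781683/869275 ≈ -0.89924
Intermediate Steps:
n(V) = -V
(T(n(-3)) + 1563363)/(-2870922 + 1132372) = (-1*(-3) + 1563363)/(-2870922 + 1132372) = (3 + 1563363)/(-1738550) = 1563366*(-1/1738550) = -781683/869275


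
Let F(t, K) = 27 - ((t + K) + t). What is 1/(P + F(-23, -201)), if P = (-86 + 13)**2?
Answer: 1/5603 ≈ 0.00017848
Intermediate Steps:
F(t, K) = 27 - K - 2*t (F(t, K) = 27 - ((K + t) + t) = 27 - (K + 2*t) = 27 + (-K - 2*t) = 27 - K - 2*t)
P = 5329 (P = (-73)**2 = 5329)
1/(P + F(-23, -201)) = 1/(5329 + (27 - 1*(-201) - 2*(-23))) = 1/(5329 + (27 + 201 + 46)) = 1/(5329 + 274) = 1/5603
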